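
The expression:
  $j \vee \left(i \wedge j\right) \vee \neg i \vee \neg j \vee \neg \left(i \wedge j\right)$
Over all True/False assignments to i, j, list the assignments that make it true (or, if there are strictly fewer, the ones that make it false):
is always true.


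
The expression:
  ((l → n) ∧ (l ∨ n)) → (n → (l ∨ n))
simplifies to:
True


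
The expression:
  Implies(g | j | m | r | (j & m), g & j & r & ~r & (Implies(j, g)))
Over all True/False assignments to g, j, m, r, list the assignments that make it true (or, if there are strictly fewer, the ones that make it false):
is true only for:
  g=False, j=False, m=False, r=False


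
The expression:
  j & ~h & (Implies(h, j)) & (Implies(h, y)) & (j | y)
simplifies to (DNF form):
j & ~h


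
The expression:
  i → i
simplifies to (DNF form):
True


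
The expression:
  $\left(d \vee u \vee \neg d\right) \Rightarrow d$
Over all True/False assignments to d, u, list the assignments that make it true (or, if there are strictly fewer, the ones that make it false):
is true only for:
  d=True, u=False;
  d=True, u=True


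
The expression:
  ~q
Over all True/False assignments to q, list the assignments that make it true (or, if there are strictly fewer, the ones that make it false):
is true only for:
  q=False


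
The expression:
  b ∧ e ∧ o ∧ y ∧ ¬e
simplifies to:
False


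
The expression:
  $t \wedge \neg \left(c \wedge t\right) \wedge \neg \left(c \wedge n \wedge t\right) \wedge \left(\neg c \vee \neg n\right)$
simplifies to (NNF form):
$t \wedge \neg c$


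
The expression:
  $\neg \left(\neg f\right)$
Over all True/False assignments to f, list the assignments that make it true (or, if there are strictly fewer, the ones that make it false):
is true only for:
  f=True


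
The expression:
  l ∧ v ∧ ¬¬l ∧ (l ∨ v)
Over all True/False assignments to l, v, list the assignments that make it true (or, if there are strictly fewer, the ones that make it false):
is true only for:
  l=True, v=True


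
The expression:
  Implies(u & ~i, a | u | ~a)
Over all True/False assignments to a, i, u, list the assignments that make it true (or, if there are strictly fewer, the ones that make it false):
is always true.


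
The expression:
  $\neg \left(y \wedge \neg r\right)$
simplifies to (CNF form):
$r \vee \neg y$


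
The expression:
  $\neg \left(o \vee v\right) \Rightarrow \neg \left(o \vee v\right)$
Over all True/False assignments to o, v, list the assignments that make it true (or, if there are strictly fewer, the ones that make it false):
is always true.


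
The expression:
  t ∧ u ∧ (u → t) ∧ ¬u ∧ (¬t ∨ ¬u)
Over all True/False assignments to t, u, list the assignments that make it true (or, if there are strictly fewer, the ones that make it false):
is never true.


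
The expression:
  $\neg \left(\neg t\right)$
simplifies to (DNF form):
$t$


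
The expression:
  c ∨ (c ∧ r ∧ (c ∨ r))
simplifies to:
c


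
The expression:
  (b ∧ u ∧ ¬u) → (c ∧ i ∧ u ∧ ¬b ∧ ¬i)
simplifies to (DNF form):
True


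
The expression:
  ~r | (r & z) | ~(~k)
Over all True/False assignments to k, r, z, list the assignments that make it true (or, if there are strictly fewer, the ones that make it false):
is false only for:
  k=False, r=True, z=False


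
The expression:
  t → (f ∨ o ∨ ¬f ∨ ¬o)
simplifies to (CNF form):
True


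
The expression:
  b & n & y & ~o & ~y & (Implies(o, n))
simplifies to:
False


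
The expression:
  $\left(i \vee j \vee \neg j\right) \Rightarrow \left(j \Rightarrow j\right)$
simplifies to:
$\text{True}$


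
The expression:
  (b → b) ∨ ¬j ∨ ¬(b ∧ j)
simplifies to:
True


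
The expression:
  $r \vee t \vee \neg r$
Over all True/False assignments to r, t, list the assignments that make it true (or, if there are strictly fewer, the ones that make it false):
is always true.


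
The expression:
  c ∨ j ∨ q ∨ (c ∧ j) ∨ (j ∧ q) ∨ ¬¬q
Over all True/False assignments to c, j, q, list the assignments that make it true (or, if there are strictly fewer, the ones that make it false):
is false only for:
  c=False, j=False, q=False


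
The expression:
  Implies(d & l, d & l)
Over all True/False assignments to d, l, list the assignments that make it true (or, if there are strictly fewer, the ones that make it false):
is always true.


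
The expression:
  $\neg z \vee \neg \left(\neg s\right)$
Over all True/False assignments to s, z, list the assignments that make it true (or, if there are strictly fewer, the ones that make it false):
is false only for:
  s=False, z=True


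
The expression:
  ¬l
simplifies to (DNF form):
¬l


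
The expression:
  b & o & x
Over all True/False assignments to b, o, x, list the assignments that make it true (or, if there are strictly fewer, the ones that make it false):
is true only for:
  b=True, o=True, x=True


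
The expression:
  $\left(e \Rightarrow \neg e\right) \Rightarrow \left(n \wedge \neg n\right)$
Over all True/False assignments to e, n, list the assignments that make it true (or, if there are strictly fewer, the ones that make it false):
is true only for:
  e=True, n=False;
  e=True, n=True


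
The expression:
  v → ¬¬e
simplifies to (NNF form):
e ∨ ¬v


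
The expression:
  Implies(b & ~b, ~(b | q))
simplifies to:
True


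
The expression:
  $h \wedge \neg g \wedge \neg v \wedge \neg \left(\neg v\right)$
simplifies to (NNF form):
$\text{False}$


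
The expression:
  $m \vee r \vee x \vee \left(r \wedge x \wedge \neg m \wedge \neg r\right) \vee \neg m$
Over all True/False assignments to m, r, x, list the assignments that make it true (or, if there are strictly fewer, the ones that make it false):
is always true.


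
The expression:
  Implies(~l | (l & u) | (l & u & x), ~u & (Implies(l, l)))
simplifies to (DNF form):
~u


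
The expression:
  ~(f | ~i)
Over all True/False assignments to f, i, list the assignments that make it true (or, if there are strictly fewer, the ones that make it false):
is true only for:
  f=False, i=True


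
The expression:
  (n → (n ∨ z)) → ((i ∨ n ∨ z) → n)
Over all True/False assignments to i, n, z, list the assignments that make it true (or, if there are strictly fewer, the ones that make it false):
is false only for:
  i=False, n=False, z=True;
  i=True, n=False, z=False;
  i=True, n=False, z=True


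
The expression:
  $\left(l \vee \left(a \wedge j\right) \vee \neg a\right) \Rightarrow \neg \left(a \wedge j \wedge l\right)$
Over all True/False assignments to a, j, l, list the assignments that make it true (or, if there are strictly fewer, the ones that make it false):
is false only for:
  a=True, j=True, l=True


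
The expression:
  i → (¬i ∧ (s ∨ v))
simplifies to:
¬i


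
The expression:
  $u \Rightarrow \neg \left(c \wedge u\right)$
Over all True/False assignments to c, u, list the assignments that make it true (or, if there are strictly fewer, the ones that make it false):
is false only for:
  c=True, u=True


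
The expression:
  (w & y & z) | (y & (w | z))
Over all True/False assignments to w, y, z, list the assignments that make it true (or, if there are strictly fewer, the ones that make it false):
is true only for:
  w=False, y=True, z=True;
  w=True, y=True, z=False;
  w=True, y=True, z=True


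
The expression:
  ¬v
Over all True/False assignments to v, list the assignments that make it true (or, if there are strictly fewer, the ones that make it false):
is true only for:
  v=False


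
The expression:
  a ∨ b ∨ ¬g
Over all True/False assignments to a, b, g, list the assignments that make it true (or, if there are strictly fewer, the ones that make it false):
is false only for:
  a=False, b=False, g=True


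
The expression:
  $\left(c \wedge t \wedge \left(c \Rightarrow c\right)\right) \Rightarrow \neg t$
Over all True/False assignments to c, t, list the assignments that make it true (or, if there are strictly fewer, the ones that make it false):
is false only for:
  c=True, t=True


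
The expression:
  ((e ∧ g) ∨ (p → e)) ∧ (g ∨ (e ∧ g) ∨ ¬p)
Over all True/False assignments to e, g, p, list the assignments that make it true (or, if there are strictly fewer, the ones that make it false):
is false only for:
  e=False, g=False, p=True;
  e=False, g=True, p=True;
  e=True, g=False, p=True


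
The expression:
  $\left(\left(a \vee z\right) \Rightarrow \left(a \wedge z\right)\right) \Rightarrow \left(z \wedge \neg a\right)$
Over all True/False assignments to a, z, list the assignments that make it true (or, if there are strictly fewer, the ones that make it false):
is true only for:
  a=False, z=True;
  a=True, z=False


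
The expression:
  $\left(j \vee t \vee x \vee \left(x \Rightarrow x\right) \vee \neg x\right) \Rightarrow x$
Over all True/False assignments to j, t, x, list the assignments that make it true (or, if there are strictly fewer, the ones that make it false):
is true only for:
  j=False, t=False, x=True;
  j=False, t=True, x=True;
  j=True, t=False, x=True;
  j=True, t=True, x=True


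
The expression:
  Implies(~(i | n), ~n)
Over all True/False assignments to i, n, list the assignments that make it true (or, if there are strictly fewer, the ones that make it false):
is always true.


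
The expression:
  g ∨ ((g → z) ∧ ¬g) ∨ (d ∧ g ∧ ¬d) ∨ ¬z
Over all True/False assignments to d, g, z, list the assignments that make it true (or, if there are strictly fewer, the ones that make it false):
is always true.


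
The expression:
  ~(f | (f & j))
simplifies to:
~f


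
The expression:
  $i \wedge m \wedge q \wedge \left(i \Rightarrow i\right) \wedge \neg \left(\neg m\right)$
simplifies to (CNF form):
$i \wedge m \wedge q$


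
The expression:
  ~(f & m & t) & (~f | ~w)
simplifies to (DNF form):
~f | (~m & ~w) | (~t & ~w)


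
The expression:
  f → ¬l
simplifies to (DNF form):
¬f ∨ ¬l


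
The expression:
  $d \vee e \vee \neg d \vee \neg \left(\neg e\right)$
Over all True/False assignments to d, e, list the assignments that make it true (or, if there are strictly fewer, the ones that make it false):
is always true.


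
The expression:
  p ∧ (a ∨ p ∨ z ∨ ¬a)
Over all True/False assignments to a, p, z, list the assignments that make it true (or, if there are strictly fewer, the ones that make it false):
is true only for:
  a=False, p=True, z=False;
  a=False, p=True, z=True;
  a=True, p=True, z=False;
  a=True, p=True, z=True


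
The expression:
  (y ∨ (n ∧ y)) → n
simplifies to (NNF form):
n ∨ ¬y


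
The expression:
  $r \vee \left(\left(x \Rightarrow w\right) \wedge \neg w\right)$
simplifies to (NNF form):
$r \vee \left(\neg w \wedge \neg x\right)$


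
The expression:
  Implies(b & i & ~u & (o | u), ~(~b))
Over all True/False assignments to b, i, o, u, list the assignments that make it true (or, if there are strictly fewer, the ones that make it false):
is always true.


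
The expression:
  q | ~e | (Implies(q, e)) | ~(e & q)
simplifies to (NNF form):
True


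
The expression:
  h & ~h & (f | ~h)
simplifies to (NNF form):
False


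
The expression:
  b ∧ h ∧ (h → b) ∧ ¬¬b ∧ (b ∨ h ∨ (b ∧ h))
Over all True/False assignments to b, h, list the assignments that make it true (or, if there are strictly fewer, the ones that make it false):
is true only for:
  b=True, h=True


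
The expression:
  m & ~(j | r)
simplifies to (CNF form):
m & ~j & ~r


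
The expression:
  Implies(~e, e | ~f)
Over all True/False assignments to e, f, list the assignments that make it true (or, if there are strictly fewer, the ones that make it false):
is false only for:
  e=False, f=True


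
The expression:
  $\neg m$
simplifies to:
$\neg m$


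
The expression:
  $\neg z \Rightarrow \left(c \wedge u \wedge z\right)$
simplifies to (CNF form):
$z$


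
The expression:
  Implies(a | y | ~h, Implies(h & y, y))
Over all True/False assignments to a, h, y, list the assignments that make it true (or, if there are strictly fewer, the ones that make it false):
is always true.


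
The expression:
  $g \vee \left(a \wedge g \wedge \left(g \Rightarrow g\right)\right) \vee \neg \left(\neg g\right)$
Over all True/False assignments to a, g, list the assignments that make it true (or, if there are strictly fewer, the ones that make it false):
is true only for:
  a=False, g=True;
  a=True, g=True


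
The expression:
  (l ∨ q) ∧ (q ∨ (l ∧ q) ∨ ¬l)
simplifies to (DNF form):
q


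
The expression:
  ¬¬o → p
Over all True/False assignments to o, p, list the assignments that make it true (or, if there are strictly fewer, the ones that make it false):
is false only for:
  o=True, p=False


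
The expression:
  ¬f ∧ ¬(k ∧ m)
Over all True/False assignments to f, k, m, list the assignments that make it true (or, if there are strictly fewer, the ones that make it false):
is true only for:
  f=False, k=False, m=False;
  f=False, k=False, m=True;
  f=False, k=True, m=False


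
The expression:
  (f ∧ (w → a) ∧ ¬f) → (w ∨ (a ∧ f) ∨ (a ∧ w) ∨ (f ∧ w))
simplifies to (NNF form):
True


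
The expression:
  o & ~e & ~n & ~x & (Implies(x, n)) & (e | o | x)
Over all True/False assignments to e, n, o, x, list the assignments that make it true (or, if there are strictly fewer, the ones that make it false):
is true only for:
  e=False, n=False, o=True, x=False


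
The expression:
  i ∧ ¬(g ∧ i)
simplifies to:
i ∧ ¬g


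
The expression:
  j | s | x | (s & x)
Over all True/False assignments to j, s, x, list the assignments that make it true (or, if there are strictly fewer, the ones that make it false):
is false only for:
  j=False, s=False, x=False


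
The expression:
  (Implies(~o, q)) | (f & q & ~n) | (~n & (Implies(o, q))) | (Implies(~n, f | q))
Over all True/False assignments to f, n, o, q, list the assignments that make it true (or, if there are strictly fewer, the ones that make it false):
is always true.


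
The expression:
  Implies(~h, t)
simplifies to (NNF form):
h | t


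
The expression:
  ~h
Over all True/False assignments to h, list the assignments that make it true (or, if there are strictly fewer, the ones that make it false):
is true only for:
  h=False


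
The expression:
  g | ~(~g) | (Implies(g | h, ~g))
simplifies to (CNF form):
True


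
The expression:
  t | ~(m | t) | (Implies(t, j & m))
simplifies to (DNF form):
True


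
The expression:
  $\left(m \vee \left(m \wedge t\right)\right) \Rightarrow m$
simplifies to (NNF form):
$\text{True}$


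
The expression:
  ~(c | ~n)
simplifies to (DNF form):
n & ~c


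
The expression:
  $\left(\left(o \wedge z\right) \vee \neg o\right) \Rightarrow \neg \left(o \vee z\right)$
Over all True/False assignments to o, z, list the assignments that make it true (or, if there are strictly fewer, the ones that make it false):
is true only for:
  o=False, z=False;
  o=True, z=False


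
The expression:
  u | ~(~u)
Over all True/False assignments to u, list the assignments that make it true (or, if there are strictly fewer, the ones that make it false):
is true only for:
  u=True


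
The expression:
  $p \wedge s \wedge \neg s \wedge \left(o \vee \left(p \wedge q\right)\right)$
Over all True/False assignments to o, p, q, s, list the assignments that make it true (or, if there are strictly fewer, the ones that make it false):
is never true.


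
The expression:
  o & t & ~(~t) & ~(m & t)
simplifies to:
o & t & ~m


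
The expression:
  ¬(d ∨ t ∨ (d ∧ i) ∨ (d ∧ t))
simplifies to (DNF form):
¬d ∧ ¬t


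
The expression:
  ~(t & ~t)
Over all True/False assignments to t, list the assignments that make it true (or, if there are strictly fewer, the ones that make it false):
is always true.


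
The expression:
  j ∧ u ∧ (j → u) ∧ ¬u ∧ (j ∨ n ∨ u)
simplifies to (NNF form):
False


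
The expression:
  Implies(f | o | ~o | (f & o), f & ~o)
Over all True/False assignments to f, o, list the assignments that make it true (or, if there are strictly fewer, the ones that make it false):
is true only for:
  f=True, o=False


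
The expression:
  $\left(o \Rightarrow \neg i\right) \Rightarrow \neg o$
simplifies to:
$i \vee \neg o$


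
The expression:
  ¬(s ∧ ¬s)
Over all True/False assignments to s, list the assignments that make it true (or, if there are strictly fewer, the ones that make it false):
is always true.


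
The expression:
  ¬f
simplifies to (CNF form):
¬f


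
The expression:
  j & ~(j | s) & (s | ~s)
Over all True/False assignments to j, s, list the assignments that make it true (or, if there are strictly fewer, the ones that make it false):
is never true.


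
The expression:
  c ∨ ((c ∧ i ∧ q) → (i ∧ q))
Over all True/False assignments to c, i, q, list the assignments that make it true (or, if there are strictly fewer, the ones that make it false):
is always true.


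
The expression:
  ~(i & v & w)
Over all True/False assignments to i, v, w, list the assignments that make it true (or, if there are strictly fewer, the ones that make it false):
is false only for:
  i=True, v=True, w=True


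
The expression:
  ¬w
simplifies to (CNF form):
¬w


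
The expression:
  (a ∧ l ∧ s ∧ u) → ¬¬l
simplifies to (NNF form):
True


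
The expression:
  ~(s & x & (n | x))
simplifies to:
~s | ~x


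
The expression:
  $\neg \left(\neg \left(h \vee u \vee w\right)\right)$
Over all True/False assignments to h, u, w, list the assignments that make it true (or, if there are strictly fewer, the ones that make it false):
is false only for:
  h=False, u=False, w=False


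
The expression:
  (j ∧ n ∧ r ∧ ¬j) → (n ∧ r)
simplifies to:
True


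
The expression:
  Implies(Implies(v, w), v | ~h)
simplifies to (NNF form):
v | ~h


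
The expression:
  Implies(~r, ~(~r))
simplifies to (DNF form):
r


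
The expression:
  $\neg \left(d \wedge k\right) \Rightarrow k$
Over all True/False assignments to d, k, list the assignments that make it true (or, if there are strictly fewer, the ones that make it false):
is true only for:
  d=False, k=True;
  d=True, k=True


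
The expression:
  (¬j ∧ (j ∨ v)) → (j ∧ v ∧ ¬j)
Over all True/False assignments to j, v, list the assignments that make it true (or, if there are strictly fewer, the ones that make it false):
is false only for:
  j=False, v=True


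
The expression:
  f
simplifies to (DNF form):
f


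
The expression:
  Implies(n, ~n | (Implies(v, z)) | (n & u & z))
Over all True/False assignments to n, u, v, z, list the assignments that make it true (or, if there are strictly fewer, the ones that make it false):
is false only for:
  n=True, u=False, v=True, z=False;
  n=True, u=True, v=True, z=False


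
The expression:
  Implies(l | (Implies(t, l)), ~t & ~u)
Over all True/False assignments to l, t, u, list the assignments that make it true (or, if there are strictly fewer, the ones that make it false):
is true only for:
  l=False, t=False, u=False;
  l=False, t=True, u=False;
  l=False, t=True, u=True;
  l=True, t=False, u=False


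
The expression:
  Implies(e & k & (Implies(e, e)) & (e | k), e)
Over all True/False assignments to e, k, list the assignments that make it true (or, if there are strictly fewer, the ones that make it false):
is always true.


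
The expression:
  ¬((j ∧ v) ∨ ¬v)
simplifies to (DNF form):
v ∧ ¬j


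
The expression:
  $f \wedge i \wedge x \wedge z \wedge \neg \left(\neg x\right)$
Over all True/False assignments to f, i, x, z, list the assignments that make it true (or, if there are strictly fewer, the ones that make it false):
is true only for:
  f=True, i=True, x=True, z=True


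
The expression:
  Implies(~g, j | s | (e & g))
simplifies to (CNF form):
g | j | s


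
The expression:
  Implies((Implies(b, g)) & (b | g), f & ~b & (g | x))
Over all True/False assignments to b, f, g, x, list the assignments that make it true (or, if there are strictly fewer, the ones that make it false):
is false only for:
  b=False, f=False, g=True, x=False;
  b=False, f=False, g=True, x=True;
  b=True, f=False, g=True, x=False;
  b=True, f=False, g=True, x=True;
  b=True, f=True, g=True, x=False;
  b=True, f=True, g=True, x=True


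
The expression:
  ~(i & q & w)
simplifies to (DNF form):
~i | ~q | ~w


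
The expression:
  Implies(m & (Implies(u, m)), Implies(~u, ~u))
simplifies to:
True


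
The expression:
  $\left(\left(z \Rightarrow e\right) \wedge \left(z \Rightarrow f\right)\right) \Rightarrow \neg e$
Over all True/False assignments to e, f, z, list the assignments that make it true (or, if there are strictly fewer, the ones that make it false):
is false only for:
  e=True, f=False, z=False;
  e=True, f=True, z=False;
  e=True, f=True, z=True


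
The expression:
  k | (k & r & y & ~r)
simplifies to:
k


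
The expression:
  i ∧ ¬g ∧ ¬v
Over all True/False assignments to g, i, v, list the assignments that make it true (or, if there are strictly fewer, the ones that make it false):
is true only for:
  g=False, i=True, v=False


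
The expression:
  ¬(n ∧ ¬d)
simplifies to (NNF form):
d ∨ ¬n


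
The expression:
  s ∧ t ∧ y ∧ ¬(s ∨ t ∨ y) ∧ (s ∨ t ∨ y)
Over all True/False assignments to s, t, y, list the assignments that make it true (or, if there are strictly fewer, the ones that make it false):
is never true.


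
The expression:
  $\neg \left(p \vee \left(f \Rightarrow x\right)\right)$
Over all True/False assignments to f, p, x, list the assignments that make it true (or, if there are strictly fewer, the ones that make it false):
is true only for:
  f=True, p=False, x=False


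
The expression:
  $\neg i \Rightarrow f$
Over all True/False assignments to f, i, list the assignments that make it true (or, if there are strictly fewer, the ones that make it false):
is false only for:
  f=False, i=False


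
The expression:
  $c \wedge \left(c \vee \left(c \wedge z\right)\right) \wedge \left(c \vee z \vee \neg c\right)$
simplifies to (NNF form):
$c$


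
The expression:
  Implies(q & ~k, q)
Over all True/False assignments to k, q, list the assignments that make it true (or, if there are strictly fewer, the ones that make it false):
is always true.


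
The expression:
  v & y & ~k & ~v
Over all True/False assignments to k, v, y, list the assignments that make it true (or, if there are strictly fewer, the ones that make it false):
is never true.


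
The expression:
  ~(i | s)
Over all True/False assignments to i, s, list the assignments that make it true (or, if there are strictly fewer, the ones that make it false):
is true only for:
  i=False, s=False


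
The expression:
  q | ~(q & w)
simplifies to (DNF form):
True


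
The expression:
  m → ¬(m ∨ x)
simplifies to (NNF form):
¬m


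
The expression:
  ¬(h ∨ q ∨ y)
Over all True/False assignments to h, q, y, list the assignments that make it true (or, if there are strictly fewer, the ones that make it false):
is true only for:
  h=False, q=False, y=False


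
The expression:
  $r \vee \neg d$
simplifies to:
$r \vee \neg d$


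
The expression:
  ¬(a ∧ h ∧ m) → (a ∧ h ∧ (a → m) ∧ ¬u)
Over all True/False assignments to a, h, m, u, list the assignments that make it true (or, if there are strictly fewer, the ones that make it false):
is true only for:
  a=True, h=True, m=True, u=False;
  a=True, h=True, m=True, u=True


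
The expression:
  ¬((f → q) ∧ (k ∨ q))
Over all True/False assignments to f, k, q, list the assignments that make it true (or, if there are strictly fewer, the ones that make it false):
is true only for:
  f=False, k=False, q=False;
  f=True, k=False, q=False;
  f=True, k=True, q=False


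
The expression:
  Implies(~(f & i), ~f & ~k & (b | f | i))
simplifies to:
(b | i) & (f | ~k) & (i | ~f)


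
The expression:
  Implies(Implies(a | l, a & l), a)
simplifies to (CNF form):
a | l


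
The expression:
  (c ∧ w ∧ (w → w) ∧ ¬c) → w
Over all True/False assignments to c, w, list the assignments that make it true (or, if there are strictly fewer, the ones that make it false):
is always true.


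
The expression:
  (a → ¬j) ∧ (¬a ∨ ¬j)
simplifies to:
¬a ∨ ¬j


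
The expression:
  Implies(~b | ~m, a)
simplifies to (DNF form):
a | (b & m)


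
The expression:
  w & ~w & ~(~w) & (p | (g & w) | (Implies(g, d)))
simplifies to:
False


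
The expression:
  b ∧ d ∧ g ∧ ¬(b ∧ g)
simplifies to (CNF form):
False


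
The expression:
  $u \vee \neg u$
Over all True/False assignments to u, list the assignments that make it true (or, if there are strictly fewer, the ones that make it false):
is always true.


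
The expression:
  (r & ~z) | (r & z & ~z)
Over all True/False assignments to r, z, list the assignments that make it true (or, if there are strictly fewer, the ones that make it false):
is true only for:
  r=True, z=False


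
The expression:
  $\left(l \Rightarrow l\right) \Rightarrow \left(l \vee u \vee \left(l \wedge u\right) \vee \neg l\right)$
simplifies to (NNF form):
$\text{True}$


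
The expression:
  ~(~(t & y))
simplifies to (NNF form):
t & y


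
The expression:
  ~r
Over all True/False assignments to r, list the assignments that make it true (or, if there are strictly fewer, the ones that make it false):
is true only for:
  r=False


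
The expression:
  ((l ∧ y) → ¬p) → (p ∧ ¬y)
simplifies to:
p ∧ (l ∨ ¬y)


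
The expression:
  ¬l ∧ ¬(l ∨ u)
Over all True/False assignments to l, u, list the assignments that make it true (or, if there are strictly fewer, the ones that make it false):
is true only for:
  l=False, u=False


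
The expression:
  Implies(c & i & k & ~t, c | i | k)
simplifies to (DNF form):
True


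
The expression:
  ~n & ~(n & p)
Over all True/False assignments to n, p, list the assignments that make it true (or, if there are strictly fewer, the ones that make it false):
is true only for:
  n=False, p=False;
  n=False, p=True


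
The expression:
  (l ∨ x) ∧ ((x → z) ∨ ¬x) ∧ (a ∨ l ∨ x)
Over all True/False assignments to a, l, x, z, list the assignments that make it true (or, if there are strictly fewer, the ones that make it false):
is true only for:
  a=False, l=False, x=True, z=True;
  a=False, l=True, x=False, z=False;
  a=False, l=True, x=False, z=True;
  a=False, l=True, x=True, z=True;
  a=True, l=False, x=True, z=True;
  a=True, l=True, x=False, z=False;
  a=True, l=True, x=False, z=True;
  a=True, l=True, x=True, z=True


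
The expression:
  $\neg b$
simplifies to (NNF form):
$\neg b$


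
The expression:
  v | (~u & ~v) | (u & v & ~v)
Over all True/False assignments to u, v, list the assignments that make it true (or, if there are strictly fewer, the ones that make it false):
is false only for:
  u=True, v=False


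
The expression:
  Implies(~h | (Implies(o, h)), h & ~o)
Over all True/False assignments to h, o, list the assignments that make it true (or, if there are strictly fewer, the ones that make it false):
is true only for:
  h=True, o=False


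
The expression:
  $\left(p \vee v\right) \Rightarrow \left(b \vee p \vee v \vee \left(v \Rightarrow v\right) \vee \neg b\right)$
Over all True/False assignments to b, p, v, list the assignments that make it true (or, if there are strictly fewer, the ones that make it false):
is always true.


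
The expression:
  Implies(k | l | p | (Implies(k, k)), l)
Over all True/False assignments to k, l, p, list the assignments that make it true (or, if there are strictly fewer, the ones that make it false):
is true only for:
  k=False, l=True, p=False;
  k=False, l=True, p=True;
  k=True, l=True, p=False;
  k=True, l=True, p=True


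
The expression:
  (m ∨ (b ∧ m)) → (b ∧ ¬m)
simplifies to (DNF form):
¬m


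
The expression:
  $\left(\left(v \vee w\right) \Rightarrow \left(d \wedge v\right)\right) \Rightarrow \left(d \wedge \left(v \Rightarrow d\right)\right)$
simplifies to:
$d \vee v \vee w$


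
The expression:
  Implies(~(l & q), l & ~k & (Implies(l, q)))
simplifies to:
l & q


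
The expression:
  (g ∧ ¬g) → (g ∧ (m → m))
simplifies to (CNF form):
True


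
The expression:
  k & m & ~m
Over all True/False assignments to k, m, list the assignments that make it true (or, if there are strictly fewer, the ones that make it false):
is never true.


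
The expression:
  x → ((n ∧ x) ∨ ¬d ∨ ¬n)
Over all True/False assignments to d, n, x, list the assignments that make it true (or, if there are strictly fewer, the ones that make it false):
is always true.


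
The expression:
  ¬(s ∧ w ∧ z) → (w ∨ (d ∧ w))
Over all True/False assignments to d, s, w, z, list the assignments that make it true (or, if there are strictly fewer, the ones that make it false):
is true only for:
  d=False, s=False, w=True, z=False;
  d=False, s=False, w=True, z=True;
  d=False, s=True, w=True, z=False;
  d=False, s=True, w=True, z=True;
  d=True, s=False, w=True, z=False;
  d=True, s=False, w=True, z=True;
  d=True, s=True, w=True, z=False;
  d=True, s=True, w=True, z=True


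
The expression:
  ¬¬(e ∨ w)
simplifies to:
e ∨ w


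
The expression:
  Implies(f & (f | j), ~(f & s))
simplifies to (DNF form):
~f | ~s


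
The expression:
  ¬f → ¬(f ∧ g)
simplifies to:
True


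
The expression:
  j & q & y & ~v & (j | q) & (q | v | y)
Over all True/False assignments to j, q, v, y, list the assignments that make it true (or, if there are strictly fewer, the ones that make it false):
is true only for:
  j=True, q=True, v=False, y=True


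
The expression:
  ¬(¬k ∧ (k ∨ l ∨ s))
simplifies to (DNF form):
k ∨ (¬l ∧ ¬s)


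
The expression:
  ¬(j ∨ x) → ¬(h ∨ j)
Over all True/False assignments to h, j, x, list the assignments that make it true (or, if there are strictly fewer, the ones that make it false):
is false only for:
  h=True, j=False, x=False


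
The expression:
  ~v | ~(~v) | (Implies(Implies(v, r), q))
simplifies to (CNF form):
True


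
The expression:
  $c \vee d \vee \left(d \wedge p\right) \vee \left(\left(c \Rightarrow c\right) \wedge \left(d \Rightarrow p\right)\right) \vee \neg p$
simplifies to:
$\text{True}$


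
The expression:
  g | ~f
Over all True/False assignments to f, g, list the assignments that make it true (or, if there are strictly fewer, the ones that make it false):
is false only for:
  f=True, g=False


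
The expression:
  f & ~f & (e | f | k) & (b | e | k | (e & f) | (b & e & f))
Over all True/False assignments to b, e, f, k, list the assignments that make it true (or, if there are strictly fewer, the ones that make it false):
is never true.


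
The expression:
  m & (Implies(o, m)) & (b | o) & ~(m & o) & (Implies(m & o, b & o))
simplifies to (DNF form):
b & m & ~o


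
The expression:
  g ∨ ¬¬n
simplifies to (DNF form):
g ∨ n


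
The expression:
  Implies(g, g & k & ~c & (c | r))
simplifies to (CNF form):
(k | ~g) & (r | ~g) & (~c | ~g)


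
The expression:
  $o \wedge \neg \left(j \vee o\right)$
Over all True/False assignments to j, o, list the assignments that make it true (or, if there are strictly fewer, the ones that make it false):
is never true.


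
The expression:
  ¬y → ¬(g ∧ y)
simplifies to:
True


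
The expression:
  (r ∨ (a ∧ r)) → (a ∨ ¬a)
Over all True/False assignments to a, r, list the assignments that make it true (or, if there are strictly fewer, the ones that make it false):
is always true.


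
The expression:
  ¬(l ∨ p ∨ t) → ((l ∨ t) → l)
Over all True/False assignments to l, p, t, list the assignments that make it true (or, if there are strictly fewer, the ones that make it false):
is always true.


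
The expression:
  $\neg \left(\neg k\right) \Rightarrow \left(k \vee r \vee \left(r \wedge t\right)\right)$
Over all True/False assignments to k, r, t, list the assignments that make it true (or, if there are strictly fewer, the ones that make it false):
is always true.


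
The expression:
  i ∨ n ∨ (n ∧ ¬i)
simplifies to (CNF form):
i ∨ n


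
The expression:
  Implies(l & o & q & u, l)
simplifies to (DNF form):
True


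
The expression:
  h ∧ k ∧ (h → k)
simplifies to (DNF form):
h ∧ k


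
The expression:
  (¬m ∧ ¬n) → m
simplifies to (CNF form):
m ∨ n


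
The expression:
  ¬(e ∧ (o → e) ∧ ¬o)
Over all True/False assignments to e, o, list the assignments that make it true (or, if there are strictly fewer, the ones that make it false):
is false only for:
  e=True, o=False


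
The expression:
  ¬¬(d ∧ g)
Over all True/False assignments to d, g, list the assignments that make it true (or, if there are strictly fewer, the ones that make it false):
is true only for:
  d=True, g=True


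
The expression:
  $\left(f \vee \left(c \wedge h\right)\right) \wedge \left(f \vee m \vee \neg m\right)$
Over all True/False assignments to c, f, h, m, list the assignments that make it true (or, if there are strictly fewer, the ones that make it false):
is false only for:
  c=False, f=False, h=False, m=False;
  c=False, f=False, h=False, m=True;
  c=False, f=False, h=True, m=False;
  c=False, f=False, h=True, m=True;
  c=True, f=False, h=False, m=False;
  c=True, f=False, h=False, m=True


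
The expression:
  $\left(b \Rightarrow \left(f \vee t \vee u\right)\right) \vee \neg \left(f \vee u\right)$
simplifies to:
$\text{True}$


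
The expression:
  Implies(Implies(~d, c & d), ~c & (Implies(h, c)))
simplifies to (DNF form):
~d | (~c & ~h)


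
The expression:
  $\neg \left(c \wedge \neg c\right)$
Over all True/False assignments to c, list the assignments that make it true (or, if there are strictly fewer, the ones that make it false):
is always true.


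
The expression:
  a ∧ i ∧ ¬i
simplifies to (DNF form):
False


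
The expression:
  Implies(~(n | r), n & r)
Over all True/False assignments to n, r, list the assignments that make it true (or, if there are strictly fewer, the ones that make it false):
is false only for:
  n=False, r=False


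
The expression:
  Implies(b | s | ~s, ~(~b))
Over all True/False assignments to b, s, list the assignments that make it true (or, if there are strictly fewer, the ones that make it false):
is true only for:
  b=True, s=False;
  b=True, s=True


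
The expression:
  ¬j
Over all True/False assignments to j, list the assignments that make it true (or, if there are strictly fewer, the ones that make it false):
is true only for:
  j=False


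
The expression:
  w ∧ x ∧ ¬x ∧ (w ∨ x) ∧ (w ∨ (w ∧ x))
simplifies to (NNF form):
False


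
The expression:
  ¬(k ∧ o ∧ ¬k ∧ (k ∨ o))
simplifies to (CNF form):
True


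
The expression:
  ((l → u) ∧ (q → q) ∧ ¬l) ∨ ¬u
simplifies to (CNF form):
¬l ∨ ¬u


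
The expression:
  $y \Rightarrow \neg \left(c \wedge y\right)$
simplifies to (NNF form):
$\neg c \vee \neg y$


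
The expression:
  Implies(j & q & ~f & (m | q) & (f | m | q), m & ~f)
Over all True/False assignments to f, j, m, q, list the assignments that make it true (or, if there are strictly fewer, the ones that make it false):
is false only for:
  f=False, j=True, m=False, q=True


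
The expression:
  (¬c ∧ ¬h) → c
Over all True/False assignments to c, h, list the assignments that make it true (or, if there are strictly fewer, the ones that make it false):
is false only for:
  c=False, h=False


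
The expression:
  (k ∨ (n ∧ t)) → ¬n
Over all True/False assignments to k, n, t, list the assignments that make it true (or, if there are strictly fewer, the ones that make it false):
is false only for:
  k=False, n=True, t=True;
  k=True, n=True, t=False;
  k=True, n=True, t=True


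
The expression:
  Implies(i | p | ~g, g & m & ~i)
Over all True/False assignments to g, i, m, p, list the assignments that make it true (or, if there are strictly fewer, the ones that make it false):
is true only for:
  g=True, i=False, m=False, p=False;
  g=True, i=False, m=True, p=False;
  g=True, i=False, m=True, p=True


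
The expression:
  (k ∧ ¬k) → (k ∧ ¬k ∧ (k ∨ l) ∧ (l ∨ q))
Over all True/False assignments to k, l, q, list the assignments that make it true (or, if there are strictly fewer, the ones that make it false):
is always true.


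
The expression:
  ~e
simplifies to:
~e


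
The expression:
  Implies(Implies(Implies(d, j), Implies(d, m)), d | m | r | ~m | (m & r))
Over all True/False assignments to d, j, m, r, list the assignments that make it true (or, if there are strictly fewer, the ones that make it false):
is always true.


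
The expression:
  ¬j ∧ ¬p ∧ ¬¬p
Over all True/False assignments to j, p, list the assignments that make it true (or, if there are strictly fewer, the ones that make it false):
is never true.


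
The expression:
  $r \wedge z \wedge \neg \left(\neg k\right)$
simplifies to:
$k \wedge r \wedge z$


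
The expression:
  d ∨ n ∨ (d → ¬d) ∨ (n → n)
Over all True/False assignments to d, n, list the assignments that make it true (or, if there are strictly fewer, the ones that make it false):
is always true.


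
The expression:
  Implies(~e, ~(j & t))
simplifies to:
e | ~j | ~t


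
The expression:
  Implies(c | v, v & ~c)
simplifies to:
~c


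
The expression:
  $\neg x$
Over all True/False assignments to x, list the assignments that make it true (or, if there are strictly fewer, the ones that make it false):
is true only for:
  x=False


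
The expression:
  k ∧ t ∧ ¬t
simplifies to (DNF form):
False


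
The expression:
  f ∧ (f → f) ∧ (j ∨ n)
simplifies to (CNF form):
f ∧ (j ∨ n)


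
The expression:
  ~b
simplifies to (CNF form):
~b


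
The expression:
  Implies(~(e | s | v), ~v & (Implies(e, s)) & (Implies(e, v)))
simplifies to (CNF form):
True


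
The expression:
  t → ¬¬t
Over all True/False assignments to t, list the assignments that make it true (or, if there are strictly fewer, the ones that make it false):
is always true.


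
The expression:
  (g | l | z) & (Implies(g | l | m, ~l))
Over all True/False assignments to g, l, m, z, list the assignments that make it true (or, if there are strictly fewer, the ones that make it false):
is true only for:
  g=False, l=False, m=False, z=True;
  g=False, l=False, m=True, z=True;
  g=True, l=False, m=False, z=False;
  g=True, l=False, m=False, z=True;
  g=True, l=False, m=True, z=False;
  g=True, l=False, m=True, z=True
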